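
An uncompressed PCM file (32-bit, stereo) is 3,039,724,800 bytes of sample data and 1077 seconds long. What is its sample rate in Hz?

352,800 Hz

Bytes = sample_rate × seconds × bytes_per_sample × channels.
sample_rate = 3,039,724,800 / (1,077 × 4 × 2) = 3,039,724,800 / 8,616 = 352,800 Hz.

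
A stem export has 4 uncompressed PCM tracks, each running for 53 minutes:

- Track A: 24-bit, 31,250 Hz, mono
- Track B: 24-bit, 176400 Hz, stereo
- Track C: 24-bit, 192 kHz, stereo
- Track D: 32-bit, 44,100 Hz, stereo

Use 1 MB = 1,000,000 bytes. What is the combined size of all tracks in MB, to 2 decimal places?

53 minutes = 3,180 s.
Track A: 31,250 × 3,180 × 3 × 1 = 298,125,000 bytes.
Track B: 176,400 × 3,180 × 3 × 2 = 3,365,712,000 bytes.
Track C: 192,000 × 3,180 × 3 × 2 = 3,663,360,000 bytes.
Track D: 44,100 × 3,180 × 4 × 2 = 1,121,904,000 bytes.
Total = 8,449,101,000 bytes = 8449.10 MB.

8449.10 MB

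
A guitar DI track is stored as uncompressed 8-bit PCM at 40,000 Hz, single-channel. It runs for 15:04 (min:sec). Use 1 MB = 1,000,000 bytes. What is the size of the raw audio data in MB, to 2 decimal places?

Duration = 15:04 (min:sec) = 904 s.
Bytes = 40,000 samples/s × 904 s × 1 bytes/sample × 1 ch = 36,160,000 bytes.
36,160,000 / 1,000,000 = 36.16 MB.

36.16 MB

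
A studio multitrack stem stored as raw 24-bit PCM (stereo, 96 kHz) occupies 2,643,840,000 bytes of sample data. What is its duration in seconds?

Byte rate = 96,000 × 3 × 2 = 576,000 bytes/s.
Duration = 2,643,840,000 / 576,000 = 4,590 s.

4,590 seconds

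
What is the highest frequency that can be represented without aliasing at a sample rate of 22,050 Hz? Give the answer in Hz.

Nyquist frequency = sample rate / 2 = 22,050 / 2 = 11,025 Hz.

11,025 Hz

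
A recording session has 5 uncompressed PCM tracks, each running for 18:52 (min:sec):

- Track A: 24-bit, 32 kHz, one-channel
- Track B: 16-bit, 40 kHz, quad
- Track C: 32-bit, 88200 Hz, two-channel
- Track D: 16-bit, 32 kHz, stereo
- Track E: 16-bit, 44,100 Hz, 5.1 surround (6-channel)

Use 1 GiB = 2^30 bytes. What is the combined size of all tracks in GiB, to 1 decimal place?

1.9 GiB

18:52 (min:sec) = 1,132 s.
Track A: 32,000 × 1,132 × 3 × 1 = 108,672,000 bytes.
Track B: 40,000 × 1,132 × 2 × 4 = 362,240,000 bytes.
Track C: 88,200 × 1,132 × 4 × 2 = 798,739,200 bytes.
Track D: 32,000 × 1,132 × 2 × 2 = 144,896,000 bytes.
Track E: 44,100 × 1,132 × 2 × 6 = 599,054,400 bytes.
Total = 2,013,601,600 bytes = 1.9 GiB.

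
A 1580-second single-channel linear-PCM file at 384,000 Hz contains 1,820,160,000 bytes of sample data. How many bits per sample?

24 bits

Bytes per sample = 1,820,160,000 / (384,000 × 1,580 × 1) = 1,820,160,000 / 606,720,000 = 3.
Bit depth = 3 × 8 = 24 bits.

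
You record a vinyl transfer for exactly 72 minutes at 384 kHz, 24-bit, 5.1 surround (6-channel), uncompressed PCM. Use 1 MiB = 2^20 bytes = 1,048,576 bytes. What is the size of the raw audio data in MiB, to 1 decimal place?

28476.6 MiB

Duration = exactly 72 minutes = 4,320 s.
Bytes = 384,000 samples/s × 4,320 s × 3 bytes/sample × 6 ch = 29,859,840,000 bytes.
29,859,840,000 / 1,048,576 = 28476.6 MiB.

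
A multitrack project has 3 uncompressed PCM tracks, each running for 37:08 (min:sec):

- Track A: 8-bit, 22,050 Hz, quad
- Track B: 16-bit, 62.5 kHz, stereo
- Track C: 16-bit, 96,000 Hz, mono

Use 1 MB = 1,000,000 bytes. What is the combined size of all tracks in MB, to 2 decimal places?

37:08 (min:sec) = 2,228 s.
Track A: 22,050 × 2,228 × 1 × 4 = 196,509,600 bytes.
Track B: 62,500 × 2,228 × 2 × 2 = 557,000,000 bytes.
Track C: 96,000 × 2,228 × 2 × 1 = 427,776,000 bytes.
Total = 1,181,285,600 bytes = 1181.29 MB.

1181.29 MB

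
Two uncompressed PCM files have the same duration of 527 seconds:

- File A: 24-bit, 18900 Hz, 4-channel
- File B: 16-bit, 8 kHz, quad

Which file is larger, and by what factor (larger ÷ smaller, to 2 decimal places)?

File A: 18,900 × 3 × 4 = 226,800 bytes/s.
File B: 8,000 × 2 × 4 = 64,000 bytes/s.
File A is larger; ratio = 119,523,600 / 33,728,000 = 3.54.

File A, by a factor of 3.54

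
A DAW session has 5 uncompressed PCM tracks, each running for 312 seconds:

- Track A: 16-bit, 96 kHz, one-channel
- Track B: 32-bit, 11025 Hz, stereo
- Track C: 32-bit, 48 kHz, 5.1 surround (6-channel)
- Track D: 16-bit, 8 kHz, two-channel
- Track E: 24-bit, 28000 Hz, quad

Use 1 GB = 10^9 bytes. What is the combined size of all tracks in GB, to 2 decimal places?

Track A: 96,000 × 312 × 2 × 1 = 59,904,000 bytes.
Track B: 11,025 × 312 × 4 × 2 = 27,518,400 bytes.
Track C: 48,000 × 312 × 4 × 6 = 359,424,000 bytes.
Track D: 8,000 × 312 × 2 × 2 = 9,984,000 bytes.
Track E: 28,000 × 312 × 3 × 4 = 104,832,000 bytes.
Total = 561,662,400 bytes = 0.56 GB.

0.56 GB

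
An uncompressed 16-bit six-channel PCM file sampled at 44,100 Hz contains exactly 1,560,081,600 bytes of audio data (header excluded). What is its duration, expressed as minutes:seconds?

Byte rate = 44,100 × 2 × 6 = 529,200 bytes/s.
Duration = 1,560,081,600 / 529,200 = 2,948 s.
2,948 s = 49:08.

49:08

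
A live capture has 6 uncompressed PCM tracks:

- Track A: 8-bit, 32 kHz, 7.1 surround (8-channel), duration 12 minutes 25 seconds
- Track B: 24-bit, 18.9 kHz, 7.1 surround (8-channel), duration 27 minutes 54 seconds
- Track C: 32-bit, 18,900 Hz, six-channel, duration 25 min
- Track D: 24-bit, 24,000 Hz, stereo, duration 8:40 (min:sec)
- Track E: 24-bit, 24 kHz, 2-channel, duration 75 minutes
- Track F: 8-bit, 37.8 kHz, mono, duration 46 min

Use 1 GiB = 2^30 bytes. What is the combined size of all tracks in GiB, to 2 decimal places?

2.29 GiB

Track A: 12 minutes 25 seconds = 745 s; 32,000 × 745 × 1 × 8 = 190,720,000 bytes.
Track B: 27 minutes 54 seconds = 1,674 s; 18,900 × 1,674 × 3 × 8 = 759,326,400 bytes.
Track C: 25 min = 1,500 s; 18,900 × 1,500 × 4 × 6 = 680,400,000 bytes.
Track D: 8:40 (min:sec) = 520 s; 24,000 × 520 × 3 × 2 = 74,880,000 bytes.
Track E: 75 minutes = 4,500 s; 24,000 × 4,500 × 3 × 2 = 648,000,000 bytes.
Track F: 46 min = 2,760 s; 37,800 × 2,760 × 1 × 1 = 104,328,000 bytes.
Total = 2,457,654,400 bytes = 2.29 GiB.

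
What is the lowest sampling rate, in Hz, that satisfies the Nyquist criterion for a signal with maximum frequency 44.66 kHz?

Minimum sample rate = 2 × 44,660 Hz = 89,320 Hz.

89,320 Hz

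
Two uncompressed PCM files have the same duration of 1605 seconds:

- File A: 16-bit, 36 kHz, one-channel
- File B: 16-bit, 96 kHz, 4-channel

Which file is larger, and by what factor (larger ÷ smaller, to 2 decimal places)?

File B, by a factor of 10.67

File A: 36,000 × 2 × 1 = 72,000 bytes/s.
File B: 96,000 × 2 × 4 = 768,000 bytes/s.
File B is larger; ratio = 1,232,640,000 / 115,560,000 = 10.67.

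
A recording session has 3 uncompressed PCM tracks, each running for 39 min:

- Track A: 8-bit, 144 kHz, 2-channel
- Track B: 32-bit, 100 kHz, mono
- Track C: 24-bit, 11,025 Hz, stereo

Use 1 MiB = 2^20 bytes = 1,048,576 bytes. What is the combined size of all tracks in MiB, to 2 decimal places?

1682.96 MiB

39 min = 2,340 s.
Track A: 144,000 × 2,340 × 1 × 2 = 673,920,000 bytes.
Track B: 100,000 × 2,340 × 4 × 1 = 936,000,000 bytes.
Track C: 11,025 × 2,340 × 3 × 2 = 154,791,000 bytes.
Total = 1,764,711,000 bytes = 1682.96 MiB.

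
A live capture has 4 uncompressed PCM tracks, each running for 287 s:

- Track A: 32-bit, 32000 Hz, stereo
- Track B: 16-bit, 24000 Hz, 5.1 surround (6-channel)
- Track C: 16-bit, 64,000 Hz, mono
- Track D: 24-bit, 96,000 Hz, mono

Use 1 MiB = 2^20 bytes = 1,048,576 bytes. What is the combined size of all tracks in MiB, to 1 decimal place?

262.8 MiB

Track A: 32,000 × 287 × 4 × 2 = 73,472,000 bytes.
Track B: 24,000 × 287 × 2 × 6 = 82,656,000 bytes.
Track C: 64,000 × 287 × 2 × 1 = 36,736,000 bytes.
Track D: 96,000 × 287 × 3 × 1 = 82,656,000 bytes.
Total = 275,520,000 bytes = 262.8 MiB.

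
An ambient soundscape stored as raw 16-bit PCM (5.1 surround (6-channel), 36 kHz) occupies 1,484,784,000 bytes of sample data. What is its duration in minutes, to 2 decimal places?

Byte rate = 36,000 × 2 × 6 = 432,000 bytes/s.
Duration = 1,484,784,000 / 432,000 = 3,437 s.
3,437 s / 60 = 57.28 minutes.

57.28 minutes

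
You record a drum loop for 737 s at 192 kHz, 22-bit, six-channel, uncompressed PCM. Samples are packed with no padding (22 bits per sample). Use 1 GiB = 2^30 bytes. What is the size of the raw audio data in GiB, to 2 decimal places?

2.17 GiB

Bits = 192,000 × 737 × 22 × 6 = 18,678,528,000 bits = 2,334,816,000 bytes.
2,334,816,000 / 1,073,741,824 = 2.17 GiB.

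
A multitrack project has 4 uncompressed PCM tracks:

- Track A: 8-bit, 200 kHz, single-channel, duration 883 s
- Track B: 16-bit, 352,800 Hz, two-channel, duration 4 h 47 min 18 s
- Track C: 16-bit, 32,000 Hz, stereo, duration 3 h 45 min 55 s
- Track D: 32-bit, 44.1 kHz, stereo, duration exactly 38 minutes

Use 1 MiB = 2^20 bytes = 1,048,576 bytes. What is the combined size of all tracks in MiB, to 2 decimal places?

Track A: 200,000 × 883 × 1 × 1 = 176,600,000 bytes.
Track B: 4 h 47 min 18 s = 17,238 s; 352,800 × 17,238 × 2 × 2 = 24,326,265,600 bytes.
Track C: 3 h 45 min 55 s = 13,555 s; 32,000 × 13,555 × 2 × 2 = 1,735,040,000 bytes.
Track D: exactly 38 minutes = 2,280 s; 44,100 × 2,280 × 4 × 2 = 804,384,000 bytes.
Total = 27,042,289,600 bytes = 25789.54 MiB.

25789.54 MiB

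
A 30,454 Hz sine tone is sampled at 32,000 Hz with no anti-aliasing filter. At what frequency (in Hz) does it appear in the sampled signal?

1,546 Hz

Nyquist = 32,000/2 = 16,000 Hz; 30,454 Hz exceeds it.
Alias = |30,454 − 1×32,000| = |30,454 − 32,000| = 1,546 Hz.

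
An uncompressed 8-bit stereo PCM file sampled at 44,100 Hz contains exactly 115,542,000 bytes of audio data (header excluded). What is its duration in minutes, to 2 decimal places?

21.83 minutes

Byte rate = 44,100 × 1 × 2 = 88,200 bytes/s.
Duration = 115,542,000 / 88,200 = 1,310 s.
1,310 s / 60 = 21.83 minutes.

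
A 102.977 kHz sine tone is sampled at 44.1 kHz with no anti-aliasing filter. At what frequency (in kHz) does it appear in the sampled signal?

Nyquist = 44,100/2 = 22,050 Hz; 102,977 Hz exceeds it.
Alias = |102,977 − 2×44,100| = |102,977 − 88,200| = 14,777 Hz = 14.777 kHz.

14.777 kHz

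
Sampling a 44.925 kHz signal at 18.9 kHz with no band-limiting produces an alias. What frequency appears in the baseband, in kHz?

7.125 kHz

Nyquist = 18,900/2 = 9,450 Hz; 44,925 Hz exceeds it.
Alias = |44,925 − 2×18,900| = |44,925 − 37,800| = 7,125 Hz = 7.125 kHz.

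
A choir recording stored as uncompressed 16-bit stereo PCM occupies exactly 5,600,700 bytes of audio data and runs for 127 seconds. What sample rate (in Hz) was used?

11,025 Hz

Bytes = sample_rate × seconds × bytes_per_sample × channels.
sample_rate = 5,600,700 / (127 × 2 × 2) = 5,600,700 / 508 = 11,025 Hz.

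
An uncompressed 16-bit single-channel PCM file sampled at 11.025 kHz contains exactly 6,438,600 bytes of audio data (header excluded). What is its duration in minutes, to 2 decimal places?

Byte rate = 11,025 × 2 × 1 = 22,050 bytes/s.
Duration = 6,438,600 / 22,050 = 292 s.
292 s / 60 = 4.87 minutes.

4.87 minutes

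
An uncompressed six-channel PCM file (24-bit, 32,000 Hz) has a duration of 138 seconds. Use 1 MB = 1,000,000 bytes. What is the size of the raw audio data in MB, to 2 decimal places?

Bytes = 32,000 samples/s × 138 s × 3 bytes/sample × 6 ch = 79,488,000 bytes.
79,488,000 / 1,000,000 = 79.49 MB.

79.49 MB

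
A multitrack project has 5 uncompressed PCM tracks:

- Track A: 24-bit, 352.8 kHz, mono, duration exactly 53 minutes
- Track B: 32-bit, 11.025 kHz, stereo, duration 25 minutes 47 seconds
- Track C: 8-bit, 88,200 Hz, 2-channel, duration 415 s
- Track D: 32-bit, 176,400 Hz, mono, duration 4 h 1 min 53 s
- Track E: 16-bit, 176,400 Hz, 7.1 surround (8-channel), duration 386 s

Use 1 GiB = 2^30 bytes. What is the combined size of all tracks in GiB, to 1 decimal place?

Track A: exactly 53 minutes = 3,180 s; 352,800 × 3,180 × 3 × 1 = 3,365,712,000 bytes.
Track B: 25 minutes 47 seconds = 1,547 s; 11,025 × 1,547 × 4 × 2 = 136,445,400 bytes.
Track C: 88,200 × 415 × 1 × 2 = 73,206,000 bytes.
Track D: 4 h 1 min 53 s = 14,513 s; 176,400 × 14,513 × 4 × 1 = 10,240,372,800 bytes.
Track E: 176,400 × 386 × 2 × 8 = 1,089,446,400 bytes.
Total = 14,905,182,600 bytes = 13.9 GiB.

13.9 GiB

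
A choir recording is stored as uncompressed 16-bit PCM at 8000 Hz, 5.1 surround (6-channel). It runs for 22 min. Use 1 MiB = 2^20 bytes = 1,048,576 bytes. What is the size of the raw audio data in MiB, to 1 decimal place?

Duration = 22 min = 1,320 s.
Bytes = 8,000 samples/s × 1,320 s × 2 bytes/sample × 6 ch = 126,720,000 bytes.
126,720,000 / 1,048,576 = 120.8 MiB.

120.8 MiB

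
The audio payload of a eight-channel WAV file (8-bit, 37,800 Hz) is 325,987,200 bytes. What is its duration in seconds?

Byte rate = 37,800 × 1 × 8 = 302,400 bytes/s.
Duration = 325,987,200 / 302,400 = 1,078 s.

1,078 seconds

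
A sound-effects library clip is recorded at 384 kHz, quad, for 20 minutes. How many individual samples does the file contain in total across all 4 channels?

1,843,200,000 samples

20 minutes = 1,200 s.
384,000 × 1,200 s × 4 ch = 1,843,200,000 samples.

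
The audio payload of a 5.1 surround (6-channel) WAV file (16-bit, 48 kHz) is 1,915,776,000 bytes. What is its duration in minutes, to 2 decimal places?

Byte rate = 48,000 × 2 × 6 = 576,000 bytes/s.
Duration = 1,915,776,000 / 576,000 = 3,326 s.
3,326 s / 60 = 55.43 minutes.

55.43 minutes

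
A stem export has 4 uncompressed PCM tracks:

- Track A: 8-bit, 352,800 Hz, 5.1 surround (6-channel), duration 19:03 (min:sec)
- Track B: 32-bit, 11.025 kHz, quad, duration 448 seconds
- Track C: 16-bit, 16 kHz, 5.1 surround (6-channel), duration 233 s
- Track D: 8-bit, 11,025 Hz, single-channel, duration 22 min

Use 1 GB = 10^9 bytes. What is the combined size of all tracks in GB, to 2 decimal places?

2.56 GB

Track A: 19:03 (min:sec) = 1,143 s; 352,800 × 1,143 × 1 × 6 = 2,419,502,400 bytes.
Track B: 11,025 × 448 × 4 × 4 = 79,027,200 bytes.
Track C: 16,000 × 233 × 2 × 6 = 44,736,000 bytes.
Track D: 22 min = 1,320 s; 11,025 × 1,320 × 1 × 1 = 14,553,000 bytes.
Total = 2,557,818,600 bytes = 2.56 GB.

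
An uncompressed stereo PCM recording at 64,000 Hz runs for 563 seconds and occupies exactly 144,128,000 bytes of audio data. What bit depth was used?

Bytes per sample = 144,128,000 / (64,000 × 563 × 2) = 144,128,000 / 72,064,000 = 2.
Bit depth = 2 × 8 = 16 bits.

16 bits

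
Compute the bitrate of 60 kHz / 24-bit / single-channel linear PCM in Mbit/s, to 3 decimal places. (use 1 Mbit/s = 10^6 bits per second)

1.440 Mbit/s

Bit rate = 60,000 × 24 × 1 = 1,440,000 bits/s.
= 1.440 Mbit/s.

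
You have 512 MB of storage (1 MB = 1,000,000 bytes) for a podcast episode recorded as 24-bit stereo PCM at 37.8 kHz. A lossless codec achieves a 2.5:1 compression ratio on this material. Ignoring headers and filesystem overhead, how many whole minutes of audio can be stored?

Uncompressed byte rate = 37,800 × 3 × 2 = 226,800 bytes/s.
After 2.5:1 compression, effective rate ≈ 90720 bytes/s.
Capacity = 512 × 1,000,000 = 512,000,000 bytes.
512,000,000 / effective rate ≈ 5643.74 s → 94 minutes.

94 minutes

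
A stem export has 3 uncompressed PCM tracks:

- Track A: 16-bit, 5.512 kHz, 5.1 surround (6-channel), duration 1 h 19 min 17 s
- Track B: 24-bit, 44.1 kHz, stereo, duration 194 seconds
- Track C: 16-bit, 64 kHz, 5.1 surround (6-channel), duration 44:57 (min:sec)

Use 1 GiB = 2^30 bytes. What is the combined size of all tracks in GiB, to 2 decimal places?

2.27 GiB

Track A: 1 h 19 min 17 s = 4,757 s; 5,512 × 4,757 × 2 × 6 = 314,647,008 bytes.
Track B: 44,100 × 194 × 3 × 2 = 51,332,400 bytes.
Track C: 44:57 (min:sec) = 2,697 s; 64,000 × 2,697 × 2 × 6 = 2,071,296,000 bytes.
Total = 2,437,275,408 bytes = 2.27 GiB.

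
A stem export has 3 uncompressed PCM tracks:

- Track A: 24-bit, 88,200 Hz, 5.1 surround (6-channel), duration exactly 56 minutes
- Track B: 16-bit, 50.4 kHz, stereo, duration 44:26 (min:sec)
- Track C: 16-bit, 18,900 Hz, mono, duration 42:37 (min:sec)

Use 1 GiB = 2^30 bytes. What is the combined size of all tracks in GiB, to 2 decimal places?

5.56 GiB

Track A: exactly 56 minutes = 3,360 s; 88,200 × 3,360 × 3 × 6 = 5,334,336,000 bytes.
Track B: 44:26 (min:sec) = 2,666 s; 50,400 × 2,666 × 2 × 2 = 537,465,600 bytes.
Track C: 42:37 (min:sec) = 2,557 s; 18,900 × 2,557 × 2 × 1 = 96,654,600 bytes.
Total = 5,968,456,200 bytes = 5.56 GiB.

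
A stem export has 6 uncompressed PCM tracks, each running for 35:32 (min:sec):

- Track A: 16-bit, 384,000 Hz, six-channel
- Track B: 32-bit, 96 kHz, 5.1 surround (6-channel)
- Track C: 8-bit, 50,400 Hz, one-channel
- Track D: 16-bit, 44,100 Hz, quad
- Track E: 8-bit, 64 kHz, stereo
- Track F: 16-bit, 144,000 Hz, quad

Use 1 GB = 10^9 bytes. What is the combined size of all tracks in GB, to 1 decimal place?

18.3 GB

35:32 (min:sec) = 2,132 s.
Track A: 384,000 × 2,132 × 2 × 6 = 9,824,256,000 bytes.
Track B: 96,000 × 2,132 × 4 × 6 = 4,912,128,000 bytes.
Track C: 50,400 × 2,132 × 1 × 1 = 107,452,800 bytes.
Track D: 44,100 × 2,132 × 2 × 4 = 752,169,600 bytes.
Track E: 64,000 × 2,132 × 1 × 2 = 272,896,000 bytes.
Track F: 144,000 × 2,132 × 2 × 4 = 2,456,064,000 bytes.
Total = 18,324,966,400 bytes = 18.3 GB.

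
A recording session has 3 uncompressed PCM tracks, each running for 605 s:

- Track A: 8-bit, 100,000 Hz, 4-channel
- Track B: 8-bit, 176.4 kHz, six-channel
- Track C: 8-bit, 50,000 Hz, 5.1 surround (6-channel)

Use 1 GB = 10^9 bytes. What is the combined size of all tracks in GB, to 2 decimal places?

1.06 GB

Track A: 100,000 × 605 × 1 × 4 = 242,000,000 bytes.
Track B: 176,400 × 605 × 1 × 6 = 640,332,000 bytes.
Track C: 50,000 × 605 × 1 × 6 = 181,500,000 bytes.
Total = 1,063,832,000 bytes = 1.06 GB.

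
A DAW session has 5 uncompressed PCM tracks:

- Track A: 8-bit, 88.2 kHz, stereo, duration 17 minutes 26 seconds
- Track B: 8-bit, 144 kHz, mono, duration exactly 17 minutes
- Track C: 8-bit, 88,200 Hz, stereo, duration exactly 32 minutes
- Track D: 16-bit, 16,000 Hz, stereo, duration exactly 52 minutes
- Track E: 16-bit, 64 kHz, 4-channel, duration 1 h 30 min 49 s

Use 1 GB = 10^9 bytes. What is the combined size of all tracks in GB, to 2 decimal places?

Track A: 17 minutes 26 seconds = 1,046 s; 88,200 × 1,046 × 1 × 2 = 184,514,400 bytes.
Track B: exactly 17 minutes = 1,020 s; 144,000 × 1,020 × 1 × 1 = 146,880,000 bytes.
Track C: exactly 32 minutes = 1,920 s; 88,200 × 1,920 × 1 × 2 = 338,688,000 bytes.
Track D: exactly 52 minutes = 3,120 s; 16,000 × 3,120 × 2 × 2 = 199,680,000 bytes.
Track E: 1 h 30 min 49 s = 5,449 s; 64,000 × 5,449 × 2 × 4 = 2,789,888,000 bytes.
Total = 3,659,650,400 bytes = 3.66 GB.

3.66 GB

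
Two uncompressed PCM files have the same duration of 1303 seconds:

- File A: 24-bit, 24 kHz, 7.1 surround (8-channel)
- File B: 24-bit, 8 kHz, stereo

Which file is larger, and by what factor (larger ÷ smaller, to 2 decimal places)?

File A, by a factor of 12.00

File A: 24,000 × 3 × 8 = 576,000 bytes/s.
File B: 8,000 × 3 × 2 = 48,000 bytes/s.
File A is larger; ratio = 750,528,000 / 62,544,000 = 12.00.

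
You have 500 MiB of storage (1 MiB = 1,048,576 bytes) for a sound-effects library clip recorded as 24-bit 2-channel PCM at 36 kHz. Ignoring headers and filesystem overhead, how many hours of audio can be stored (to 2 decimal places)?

0.67 hours

Uncompressed byte rate = 36,000 × 3 × 2 = 216,000 bytes/s.
Capacity = 500 × 1,048,576 = 524,288,000 bytes.
524,288,000 / 216,000 ≈ 2427.26 s → 0.67 hours.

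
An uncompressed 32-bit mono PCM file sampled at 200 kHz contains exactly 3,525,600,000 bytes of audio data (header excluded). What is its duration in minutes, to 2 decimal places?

Byte rate = 200,000 × 4 × 1 = 800,000 bytes/s.
Duration = 3,525,600,000 / 800,000 = 4,407 s.
4,407 s / 60 = 73.45 minutes.

73.45 minutes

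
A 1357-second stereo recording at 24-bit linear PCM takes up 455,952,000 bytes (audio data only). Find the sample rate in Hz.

Bytes = sample_rate × seconds × bytes_per_sample × channels.
sample_rate = 455,952,000 / (1,357 × 3 × 2) = 455,952,000 / 8,142 = 56,000 Hz.

56,000 Hz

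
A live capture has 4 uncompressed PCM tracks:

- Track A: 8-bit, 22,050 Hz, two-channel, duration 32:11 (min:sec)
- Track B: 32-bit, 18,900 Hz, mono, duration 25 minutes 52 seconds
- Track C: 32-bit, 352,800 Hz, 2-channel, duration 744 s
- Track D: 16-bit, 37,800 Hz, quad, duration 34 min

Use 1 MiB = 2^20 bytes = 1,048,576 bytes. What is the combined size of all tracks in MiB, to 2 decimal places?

2784.01 MiB

Track A: 32:11 (min:sec) = 1,931 s; 22,050 × 1,931 × 1 × 2 = 85,157,100 bytes.
Track B: 25 minutes 52 seconds = 1,552 s; 18,900 × 1,552 × 4 × 1 = 117,331,200 bytes.
Track C: 352,800 × 744 × 4 × 2 = 2,099,865,600 bytes.
Track D: 34 min = 2,040 s; 37,800 × 2,040 × 2 × 4 = 616,896,000 bytes.
Total = 2,919,249,900 bytes = 2784.01 MiB.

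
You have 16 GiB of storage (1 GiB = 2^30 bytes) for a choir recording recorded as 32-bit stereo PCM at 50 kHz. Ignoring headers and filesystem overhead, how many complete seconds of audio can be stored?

42,949 seconds

Uncompressed byte rate = 50,000 × 4 × 2 = 400,000 bytes/s.
Capacity = 16 × 1,073,741,824 = 17,179,869,184 bytes.
17,179,869,184 / 400,000 ≈ 42949.67 s → 42,949 seconds.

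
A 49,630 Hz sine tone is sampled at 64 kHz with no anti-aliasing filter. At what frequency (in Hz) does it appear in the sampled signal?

14,370 Hz

Nyquist = 64,000/2 = 32,000 Hz; 49,630 Hz exceeds it.
Alias = |49,630 − 1×64,000| = |49,630 − 64,000| = 14,370 Hz.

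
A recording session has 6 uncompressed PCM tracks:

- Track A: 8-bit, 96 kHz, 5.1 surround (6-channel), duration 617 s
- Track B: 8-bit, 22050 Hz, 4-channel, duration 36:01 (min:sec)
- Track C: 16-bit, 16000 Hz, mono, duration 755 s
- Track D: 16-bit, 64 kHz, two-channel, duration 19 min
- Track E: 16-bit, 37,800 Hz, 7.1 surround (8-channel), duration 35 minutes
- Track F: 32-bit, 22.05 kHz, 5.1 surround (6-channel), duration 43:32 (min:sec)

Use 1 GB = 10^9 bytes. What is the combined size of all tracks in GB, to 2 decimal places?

Track A: 96,000 × 617 × 1 × 6 = 355,392,000 bytes.
Track B: 36:01 (min:sec) = 2,161 s; 22,050 × 2,161 × 1 × 4 = 190,600,200 bytes.
Track C: 16,000 × 755 × 2 × 1 = 24,160,000 bytes.
Track D: 19 min = 1,140 s; 64,000 × 1,140 × 2 × 2 = 291,840,000 bytes.
Track E: 35 minutes = 2,100 s; 37,800 × 2,100 × 2 × 8 = 1,270,080,000 bytes.
Track F: 43:32 (min:sec) = 2,612 s; 22,050 × 2,612 × 4 × 6 = 1,382,270,400 bytes.
Total = 3,514,342,600 bytes = 3.51 GB.

3.51 GB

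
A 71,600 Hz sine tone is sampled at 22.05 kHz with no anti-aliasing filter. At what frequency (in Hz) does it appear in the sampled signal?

5,450 Hz

Nyquist = 22,050/2 = 11,025 Hz; 71,600 Hz exceeds it.
Alias = |71,600 − 3×22,050| = |71,600 − 66,150| = 5,450 Hz.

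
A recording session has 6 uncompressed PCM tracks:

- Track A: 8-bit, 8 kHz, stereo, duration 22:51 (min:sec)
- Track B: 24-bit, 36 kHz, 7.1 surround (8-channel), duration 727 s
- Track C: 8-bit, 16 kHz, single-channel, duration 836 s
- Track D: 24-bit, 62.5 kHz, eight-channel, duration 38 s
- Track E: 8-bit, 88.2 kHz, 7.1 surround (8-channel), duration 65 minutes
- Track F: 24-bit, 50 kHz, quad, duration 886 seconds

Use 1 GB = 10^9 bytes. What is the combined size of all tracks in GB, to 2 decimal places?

4.00 GB

Track A: 22:51 (min:sec) = 1,371 s; 8,000 × 1,371 × 1 × 2 = 21,936,000 bytes.
Track B: 36,000 × 727 × 3 × 8 = 628,128,000 bytes.
Track C: 16,000 × 836 × 1 × 1 = 13,376,000 bytes.
Track D: 62,500 × 38 × 3 × 8 = 57,000,000 bytes.
Track E: 65 minutes = 3,900 s; 88,200 × 3,900 × 1 × 8 = 2,751,840,000 bytes.
Track F: 50,000 × 886 × 3 × 4 = 531,600,000 bytes.
Total = 4,003,880,000 bytes = 4.00 GB.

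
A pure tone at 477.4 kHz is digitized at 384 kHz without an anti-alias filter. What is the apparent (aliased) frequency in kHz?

93.4 kHz

Nyquist = 384,000/2 = 192,000 Hz; 477,400 Hz exceeds it.
Alias = |477,400 − 1×384,000| = |477,400 − 384,000| = 93,400 Hz = 93.4 kHz.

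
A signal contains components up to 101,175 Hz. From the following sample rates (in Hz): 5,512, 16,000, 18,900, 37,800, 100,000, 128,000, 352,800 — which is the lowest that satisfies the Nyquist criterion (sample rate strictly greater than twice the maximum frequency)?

352,800 Hz

Need sample rate > 2 × 101,175 = 202,350 Hz.
Lowest listed rate above 202,350 Hz is 352,800 Hz.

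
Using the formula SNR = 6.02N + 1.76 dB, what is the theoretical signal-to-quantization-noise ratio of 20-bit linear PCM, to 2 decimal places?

6.02 × 20 + 1.76 = 122.16 dB.

122.16 dB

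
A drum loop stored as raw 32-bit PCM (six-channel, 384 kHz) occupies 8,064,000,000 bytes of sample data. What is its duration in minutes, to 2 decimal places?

Byte rate = 384,000 × 4 × 6 = 9,216,000 bytes/s.
Duration = 8,064,000,000 / 9,216,000 = 875 s.
875 s / 60 = 14.58 minutes.

14.58 minutes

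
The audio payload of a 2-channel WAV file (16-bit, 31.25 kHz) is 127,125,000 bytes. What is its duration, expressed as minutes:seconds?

Byte rate = 31,250 × 2 × 2 = 125,000 bytes/s.
Duration = 127,125,000 / 125,000 = 1,017 s.
1,017 s = 16:57.

16:57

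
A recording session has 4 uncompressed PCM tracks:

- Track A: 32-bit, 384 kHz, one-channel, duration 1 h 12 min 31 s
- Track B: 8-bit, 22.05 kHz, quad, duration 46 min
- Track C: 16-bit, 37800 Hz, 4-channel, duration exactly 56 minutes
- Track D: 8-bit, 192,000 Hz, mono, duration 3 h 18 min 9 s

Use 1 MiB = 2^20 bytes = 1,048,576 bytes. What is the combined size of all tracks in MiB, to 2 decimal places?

Track A: 1 h 12 min 31 s = 4,351 s; 384,000 × 4,351 × 4 × 1 = 6,683,136,000 bytes.
Track B: 46 min = 2,760 s; 22,050 × 2,760 × 1 × 4 = 243,432,000 bytes.
Track C: exactly 56 minutes = 3,360 s; 37,800 × 3,360 × 2 × 4 = 1,016,064,000 bytes.
Track D: 3 h 18 min 9 s = 11,889 s; 192,000 × 11,889 × 1 × 1 = 2,282,688,000 bytes.
Total = 10,225,320,000 bytes = 9751.63 MiB.

9751.63 MiB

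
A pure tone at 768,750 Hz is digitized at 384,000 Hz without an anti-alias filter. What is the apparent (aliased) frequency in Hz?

Nyquist = 384,000/2 = 192,000 Hz; 768,750 Hz exceeds it.
Alias = |768,750 − 2×384,000| = |768,750 − 768,000| = 750 Hz.

750 Hz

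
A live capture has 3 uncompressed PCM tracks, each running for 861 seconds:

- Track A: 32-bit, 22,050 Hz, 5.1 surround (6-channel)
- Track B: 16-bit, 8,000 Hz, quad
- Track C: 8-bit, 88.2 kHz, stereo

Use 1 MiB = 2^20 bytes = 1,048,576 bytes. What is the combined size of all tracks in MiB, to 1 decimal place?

Track A: 22,050 × 861 × 4 × 6 = 455,641,200 bytes.
Track B: 8,000 × 861 × 2 × 4 = 55,104,000 bytes.
Track C: 88,200 × 861 × 1 × 2 = 151,880,400 bytes.
Total = 662,625,600 bytes = 631.9 MiB.

631.9 MiB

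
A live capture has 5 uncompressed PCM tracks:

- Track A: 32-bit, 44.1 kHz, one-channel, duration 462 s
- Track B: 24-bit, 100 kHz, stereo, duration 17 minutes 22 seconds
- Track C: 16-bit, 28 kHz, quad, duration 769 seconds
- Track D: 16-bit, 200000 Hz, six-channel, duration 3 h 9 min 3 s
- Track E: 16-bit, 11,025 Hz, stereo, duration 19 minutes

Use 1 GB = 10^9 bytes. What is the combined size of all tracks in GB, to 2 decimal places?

Track A: 44,100 × 462 × 4 × 1 = 81,496,800 bytes.
Track B: 17 minutes 22 seconds = 1,042 s; 100,000 × 1,042 × 3 × 2 = 625,200,000 bytes.
Track C: 28,000 × 769 × 2 × 4 = 172,256,000 bytes.
Track D: 3 h 9 min 3 s = 11,343 s; 200,000 × 11,343 × 2 × 6 = 27,223,200,000 bytes.
Track E: 19 minutes = 1,140 s; 11,025 × 1,140 × 2 × 2 = 50,274,000 bytes.
Total = 28,152,426,800 bytes = 28.15 GB.

28.15 GB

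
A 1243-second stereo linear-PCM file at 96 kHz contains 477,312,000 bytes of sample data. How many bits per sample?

Bytes per sample = 477,312,000 / (96,000 × 1,243 × 2) = 477,312,000 / 238,656,000 = 2.
Bit depth = 2 × 8 = 16 bits.

16 bits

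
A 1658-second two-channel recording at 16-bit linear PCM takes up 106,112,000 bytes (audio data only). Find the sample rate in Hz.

Bytes = sample_rate × seconds × bytes_per_sample × channels.
sample_rate = 106,112,000 / (1,658 × 2 × 2) = 106,112,000 / 6,632 = 16,000 Hz.

16,000 Hz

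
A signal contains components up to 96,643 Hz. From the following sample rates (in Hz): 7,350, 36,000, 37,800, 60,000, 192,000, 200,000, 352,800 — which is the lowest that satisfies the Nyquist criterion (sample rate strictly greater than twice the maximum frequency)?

Need sample rate > 2 × 96,643 = 193,286 Hz.
Lowest listed rate above 193,286 Hz is 200,000 Hz.

200,000 Hz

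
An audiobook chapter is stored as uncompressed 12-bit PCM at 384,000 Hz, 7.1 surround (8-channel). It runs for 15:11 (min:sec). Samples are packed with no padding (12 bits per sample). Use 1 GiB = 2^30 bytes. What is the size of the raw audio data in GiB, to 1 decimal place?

Duration = 15:11 (min:sec) = 911 s.
Bits = 384,000 × 911 × 12 × 8 = 33,583,104,000 bits = 4,197,888,000 bytes.
4,197,888,000 / 1,073,741,824 = 3.9 GiB.

3.9 GiB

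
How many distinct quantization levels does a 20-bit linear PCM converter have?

1,048,576 levels

2^20 = 1,048,576.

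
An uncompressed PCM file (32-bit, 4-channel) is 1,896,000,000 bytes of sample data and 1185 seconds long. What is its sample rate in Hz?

Bytes = sample_rate × seconds × bytes_per_sample × channels.
sample_rate = 1,896,000,000 / (1,185 × 4 × 4) = 1,896,000,000 / 18,960 = 100,000 Hz.

100,000 Hz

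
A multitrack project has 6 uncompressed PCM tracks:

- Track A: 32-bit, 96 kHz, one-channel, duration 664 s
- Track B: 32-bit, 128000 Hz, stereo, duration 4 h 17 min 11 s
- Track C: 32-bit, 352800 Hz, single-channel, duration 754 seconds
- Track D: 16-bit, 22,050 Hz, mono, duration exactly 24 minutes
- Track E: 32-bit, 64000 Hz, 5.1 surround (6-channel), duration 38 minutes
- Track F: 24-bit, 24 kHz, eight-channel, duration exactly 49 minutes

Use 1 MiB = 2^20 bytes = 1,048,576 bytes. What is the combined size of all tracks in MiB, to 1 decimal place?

21342.6 MiB

Track A: 96,000 × 664 × 4 × 1 = 254,976,000 bytes.
Track B: 4 h 17 min 11 s = 15,431 s; 128,000 × 15,431 × 4 × 2 = 15,801,344,000 bytes.
Track C: 352,800 × 754 × 4 × 1 = 1,064,044,800 bytes.
Track D: exactly 24 minutes = 1,440 s; 22,050 × 1,440 × 2 × 1 = 63,504,000 bytes.
Track E: 38 minutes = 2,280 s; 64,000 × 2,280 × 4 × 6 = 3,502,080,000 bytes.
Track F: exactly 49 minutes = 2,940 s; 24,000 × 2,940 × 3 × 8 = 1,693,440,000 bytes.
Total = 22,379,388,800 bytes = 21342.6 MiB.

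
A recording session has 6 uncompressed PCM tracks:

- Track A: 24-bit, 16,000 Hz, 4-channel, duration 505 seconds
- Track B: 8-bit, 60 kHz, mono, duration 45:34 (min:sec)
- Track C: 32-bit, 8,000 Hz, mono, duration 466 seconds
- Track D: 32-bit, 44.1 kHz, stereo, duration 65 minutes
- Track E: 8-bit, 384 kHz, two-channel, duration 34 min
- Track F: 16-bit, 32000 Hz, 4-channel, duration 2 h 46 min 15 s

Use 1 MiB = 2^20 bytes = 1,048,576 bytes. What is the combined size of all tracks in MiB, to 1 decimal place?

5504.8 MiB

Track A: 16,000 × 505 × 3 × 4 = 96,960,000 bytes.
Track B: 45:34 (min:sec) = 2,734 s; 60,000 × 2,734 × 1 × 1 = 164,040,000 bytes.
Track C: 8,000 × 466 × 4 × 1 = 14,912,000 bytes.
Track D: 65 minutes = 3,900 s; 44,100 × 3,900 × 4 × 2 = 1,375,920,000 bytes.
Track E: 34 min = 2,040 s; 384,000 × 2,040 × 1 × 2 = 1,566,720,000 bytes.
Track F: 2 h 46 min 15 s = 9,975 s; 32,000 × 9,975 × 2 × 4 = 2,553,600,000 bytes.
Total = 5,772,152,000 bytes = 5504.8 MiB.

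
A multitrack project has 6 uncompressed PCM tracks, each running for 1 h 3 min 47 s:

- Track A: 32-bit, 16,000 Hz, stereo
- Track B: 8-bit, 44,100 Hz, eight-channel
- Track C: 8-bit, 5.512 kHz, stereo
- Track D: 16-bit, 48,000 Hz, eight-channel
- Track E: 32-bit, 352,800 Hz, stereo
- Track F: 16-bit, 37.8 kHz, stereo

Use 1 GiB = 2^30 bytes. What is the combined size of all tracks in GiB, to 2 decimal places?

1 h 3 min 47 s = 3,827 s.
Track A: 16,000 × 3,827 × 4 × 2 = 489,856,000 bytes.
Track B: 44,100 × 3,827 × 1 × 8 = 1,350,165,600 bytes.
Track C: 5,512 × 3,827 × 1 × 2 = 42,188,848 bytes.
Track D: 48,000 × 3,827 × 2 × 8 = 2,939,136,000 bytes.
Track E: 352,800 × 3,827 × 4 × 2 = 10,801,324,800 bytes.
Track F: 37,800 × 3,827 × 2 × 2 = 578,642,400 bytes.
Total = 16,201,313,648 bytes = 15.09 GiB.

15.09 GiB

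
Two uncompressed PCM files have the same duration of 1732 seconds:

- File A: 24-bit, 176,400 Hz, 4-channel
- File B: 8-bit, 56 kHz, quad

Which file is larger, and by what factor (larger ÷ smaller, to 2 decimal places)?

File A, by a factor of 9.45

File A: 176,400 × 3 × 4 = 2,116,800 bytes/s.
File B: 56,000 × 1 × 4 = 224,000 bytes/s.
File A is larger; ratio = 3,666,297,600 / 387,968,000 = 9.45.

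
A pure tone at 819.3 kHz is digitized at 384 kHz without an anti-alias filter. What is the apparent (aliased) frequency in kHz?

Nyquist = 384,000/2 = 192,000 Hz; 819,300 Hz exceeds it.
Alias = |819,300 − 2×384,000| = |819,300 − 768,000| = 51,300 Hz = 51.3 kHz.

51.3 kHz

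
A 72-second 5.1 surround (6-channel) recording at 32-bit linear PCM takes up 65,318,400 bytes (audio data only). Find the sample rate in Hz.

Bytes = sample_rate × seconds × bytes_per_sample × channels.
sample_rate = 65,318,400 / (72 × 4 × 6) = 65,318,400 / 1,728 = 37,800 Hz.

37,800 Hz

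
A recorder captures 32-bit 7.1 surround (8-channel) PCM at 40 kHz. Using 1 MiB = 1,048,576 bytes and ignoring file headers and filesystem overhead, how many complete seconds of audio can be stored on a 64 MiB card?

Uncompressed byte rate = 40,000 × 4 × 8 = 1,280,000 bytes/s.
Capacity = 64 × 1,048,576 = 67,108,864 bytes.
67,108,864 / 1,280,000 ≈ 52.43 s → 52 seconds.

52 seconds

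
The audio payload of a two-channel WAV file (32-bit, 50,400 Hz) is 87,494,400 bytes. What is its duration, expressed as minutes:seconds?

Byte rate = 50,400 × 4 × 2 = 403,200 bytes/s.
Duration = 87,494,400 / 403,200 = 217 s.
217 s = 3:37.

3:37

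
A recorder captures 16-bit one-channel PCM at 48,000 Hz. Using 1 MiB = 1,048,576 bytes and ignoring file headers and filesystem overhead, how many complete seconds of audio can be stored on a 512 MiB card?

Uncompressed byte rate = 48,000 × 2 × 1 = 96,000 bytes/s.
Capacity = 512 × 1,048,576 = 536,870,912 bytes.
536,870,912 / 96,000 ≈ 5592.41 s → 5,592 seconds.

5,592 seconds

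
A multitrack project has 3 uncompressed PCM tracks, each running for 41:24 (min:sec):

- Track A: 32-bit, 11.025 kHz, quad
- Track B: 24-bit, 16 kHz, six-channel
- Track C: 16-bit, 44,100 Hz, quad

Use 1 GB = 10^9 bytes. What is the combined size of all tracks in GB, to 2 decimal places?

2.03 GB

41:24 (min:sec) = 2,484 s.
Track A: 11,025 × 2,484 × 4 × 4 = 438,177,600 bytes.
Track B: 16,000 × 2,484 × 3 × 6 = 715,392,000 bytes.
Track C: 44,100 × 2,484 × 2 × 4 = 876,355,200 bytes.
Total = 2,029,924,800 bytes = 2.03 GB.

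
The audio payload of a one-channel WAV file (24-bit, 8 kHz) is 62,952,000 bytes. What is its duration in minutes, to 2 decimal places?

Byte rate = 8,000 × 3 × 1 = 24,000 bytes/s.
Duration = 62,952,000 / 24,000 = 2,623 s.
2,623 s / 60 = 43.72 minutes.

43.72 minutes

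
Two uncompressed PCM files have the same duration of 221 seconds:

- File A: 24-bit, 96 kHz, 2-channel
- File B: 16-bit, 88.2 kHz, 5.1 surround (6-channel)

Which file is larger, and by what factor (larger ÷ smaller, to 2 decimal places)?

File B, by a factor of 1.84

File A: 96,000 × 3 × 2 = 576,000 bytes/s.
File B: 88,200 × 2 × 6 = 1,058,400 bytes/s.
File B is larger; ratio = 233,906,400 / 127,296,000 = 1.84.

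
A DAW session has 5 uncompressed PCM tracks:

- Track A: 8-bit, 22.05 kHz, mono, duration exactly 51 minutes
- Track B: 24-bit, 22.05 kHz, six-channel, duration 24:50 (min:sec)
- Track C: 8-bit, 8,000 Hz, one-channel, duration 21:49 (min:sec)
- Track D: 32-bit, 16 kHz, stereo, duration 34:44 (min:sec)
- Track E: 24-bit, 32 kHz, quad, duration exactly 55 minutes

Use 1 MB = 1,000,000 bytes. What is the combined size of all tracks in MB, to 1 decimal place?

Track A: exactly 51 minutes = 3,060 s; 22,050 × 3,060 × 1 × 1 = 67,473,000 bytes.
Track B: 24:50 (min:sec) = 1,490 s; 22,050 × 1,490 × 3 × 6 = 591,381,000 bytes.
Track C: 21:49 (min:sec) = 1,309 s; 8,000 × 1,309 × 1 × 1 = 10,472,000 bytes.
Track D: 34:44 (min:sec) = 2,084 s; 16,000 × 2,084 × 4 × 2 = 266,752,000 bytes.
Track E: exactly 55 minutes = 3,300 s; 32,000 × 3,300 × 3 × 4 = 1,267,200,000 bytes.
Total = 2,203,278,000 bytes = 2203.3 MB.

2203.3 MB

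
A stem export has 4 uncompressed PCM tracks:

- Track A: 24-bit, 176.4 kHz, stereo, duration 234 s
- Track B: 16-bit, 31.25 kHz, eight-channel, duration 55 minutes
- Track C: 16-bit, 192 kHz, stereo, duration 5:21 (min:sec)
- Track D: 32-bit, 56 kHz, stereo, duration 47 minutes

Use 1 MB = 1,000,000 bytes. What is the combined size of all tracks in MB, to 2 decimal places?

Track A: 176,400 × 234 × 3 × 2 = 247,665,600 bytes.
Track B: 55 minutes = 3,300 s; 31,250 × 3,300 × 2 × 8 = 1,650,000,000 bytes.
Track C: 5:21 (min:sec) = 321 s; 192,000 × 321 × 2 × 2 = 246,528,000 bytes.
Track D: 47 minutes = 2,820 s; 56,000 × 2,820 × 4 × 2 = 1,263,360,000 bytes.
Total = 3,407,553,600 bytes = 3407.55 MB.

3407.55 MB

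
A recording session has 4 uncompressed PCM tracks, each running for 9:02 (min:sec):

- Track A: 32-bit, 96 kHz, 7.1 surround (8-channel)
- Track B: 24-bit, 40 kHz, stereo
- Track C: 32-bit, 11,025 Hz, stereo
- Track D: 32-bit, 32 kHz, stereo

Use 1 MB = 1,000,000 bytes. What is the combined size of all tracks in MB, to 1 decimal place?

9:02 (min:sec) = 542 s.
Track A: 96,000 × 542 × 4 × 8 = 1,665,024,000 bytes.
Track B: 40,000 × 542 × 3 × 2 = 130,080,000 bytes.
Track C: 11,025 × 542 × 4 × 2 = 47,804,400 bytes.
Track D: 32,000 × 542 × 4 × 2 = 138,752,000 bytes.
Total = 1,981,660,400 bytes = 1981.7 MB.

1981.7 MB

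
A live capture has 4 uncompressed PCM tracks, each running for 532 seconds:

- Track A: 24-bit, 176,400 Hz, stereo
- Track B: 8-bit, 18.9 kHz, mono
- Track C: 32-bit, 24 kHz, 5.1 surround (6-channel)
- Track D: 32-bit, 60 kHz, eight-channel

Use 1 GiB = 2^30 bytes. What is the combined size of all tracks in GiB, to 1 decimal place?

1.8 GiB

Track A: 176,400 × 532 × 3 × 2 = 563,068,800 bytes.
Track B: 18,900 × 532 × 1 × 1 = 10,054,800 bytes.
Track C: 24,000 × 532 × 4 × 6 = 306,432,000 bytes.
Track D: 60,000 × 532 × 4 × 8 = 1,021,440,000 bytes.
Total = 1,900,995,600 bytes = 1.8 GiB.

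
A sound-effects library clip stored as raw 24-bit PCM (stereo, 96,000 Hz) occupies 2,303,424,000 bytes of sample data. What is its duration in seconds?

3,999 seconds

Byte rate = 96,000 × 3 × 2 = 576,000 bytes/s.
Duration = 2,303,424,000 / 576,000 = 3,999 s.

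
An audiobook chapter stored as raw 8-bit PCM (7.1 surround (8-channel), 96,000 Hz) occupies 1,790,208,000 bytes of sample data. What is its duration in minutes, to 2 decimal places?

Byte rate = 96,000 × 1 × 8 = 768,000 bytes/s.
Duration = 1,790,208,000 / 768,000 = 2,331 s.
2,331 s / 60 = 38.85 minutes.

38.85 minutes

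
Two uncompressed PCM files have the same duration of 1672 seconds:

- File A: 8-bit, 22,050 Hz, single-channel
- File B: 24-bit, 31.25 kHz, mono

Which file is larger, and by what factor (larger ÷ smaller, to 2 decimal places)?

File B, by a factor of 4.25

File A: 22,050 × 1 × 1 = 22,050 bytes/s.
File B: 31,250 × 3 × 1 = 93,750 bytes/s.
File B is larger; ratio = 156,750,000 / 36,867,600 = 4.25.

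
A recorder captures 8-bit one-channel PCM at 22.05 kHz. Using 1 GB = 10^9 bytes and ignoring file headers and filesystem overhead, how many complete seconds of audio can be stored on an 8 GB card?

Uncompressed byte rate = 22,050 × 1 × 1 = 22,050 bytes/s.
Capacity = 8 × 1,000,000,000 = 8,000,000,000 bytes.
8,000,000,000 / 22,050 ≈ 362811.79 s → 362,811 seconds.

362,811 seconds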